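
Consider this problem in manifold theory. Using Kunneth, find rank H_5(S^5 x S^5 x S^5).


Each S^d has Poincare polynomial 1 + t^d.
The product S^5 x S^5 x S^5 has Poincare polynomial prod(1+t^d_i).
Expanding: b_0=1, b_5=3, b_10=3, b_15=1.
b_5 = 3

3


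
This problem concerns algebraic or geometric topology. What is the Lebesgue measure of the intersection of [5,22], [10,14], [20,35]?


Intersection = [max(a_i), min(b_i)] = [20, 14].
Since 20 > 14, the intersection is empty.
Length = 0

0


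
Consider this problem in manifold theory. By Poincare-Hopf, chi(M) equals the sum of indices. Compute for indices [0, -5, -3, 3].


Poincare-Hopf: chi(M) = sum of indices of zeros.
chi = (0) + (-5) + (-3) + (3) = -5

-5


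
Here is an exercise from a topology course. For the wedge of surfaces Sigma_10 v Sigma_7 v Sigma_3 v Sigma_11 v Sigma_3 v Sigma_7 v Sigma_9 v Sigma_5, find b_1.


For a wedge X v Y: reduced H_k(X v Y) = H_k(X) + H_k(Y).
Each Sigma_g contributes b_1 = 2g.
b_1 = 20 + 14 + 6 + 22 + 6 + 14 + 18 + 10 = 110

110


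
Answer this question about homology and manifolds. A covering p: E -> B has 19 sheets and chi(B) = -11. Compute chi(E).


For a finite covering: chi(E) = (number of sheets) * chi(B).
chi(E) = 19 * (-11) = -209

-209


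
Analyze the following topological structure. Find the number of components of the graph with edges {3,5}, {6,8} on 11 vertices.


Run DFS/union-find over 11 vertices.
V = 11, E = 2.
Number of components = 9

9


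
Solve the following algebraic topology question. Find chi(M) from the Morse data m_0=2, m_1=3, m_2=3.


Morse theory: chi(M) = sum_k (-1)^k m_k where m_k = #(index-k critical points).
= (2) + (-3) + (3) = 2

2


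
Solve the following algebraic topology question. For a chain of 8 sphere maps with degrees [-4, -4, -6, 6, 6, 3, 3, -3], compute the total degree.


Degree is multiplicative: deg(composition) = product of degrees.
= (-4) * (-4) * (-6) * (6) * (6) * (3) * (3) * (-3) = 93312

93312


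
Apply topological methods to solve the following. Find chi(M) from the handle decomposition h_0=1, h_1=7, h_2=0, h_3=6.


Handles of index k contribute (-1)^k to chi (same as CW cells).
chi = (1) + (-7) + (0) + (-6) = -12

-12


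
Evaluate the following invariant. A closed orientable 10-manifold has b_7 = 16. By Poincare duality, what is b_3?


Poincare duality for closed orientable n-manifolds: b_k = b_{n-k}.
Here n = 10, so b_3 = b_7 = 16

16


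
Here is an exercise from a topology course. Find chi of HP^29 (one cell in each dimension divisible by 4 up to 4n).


HP^29 has one cell in each dimension 0, 4, ..., 4*29 (29+1 cells, all even-dim).
chi = 29 + 1 = 30

30


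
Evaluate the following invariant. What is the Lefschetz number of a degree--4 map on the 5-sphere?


On S^5: L(f) = tr(f_0*) + (-1)^5 tr(f_5*) = 1 + (-1)^5 * deg(f).
L(f) = 1 + (-1)^5 * -4 = 1 + 4 = 5

5


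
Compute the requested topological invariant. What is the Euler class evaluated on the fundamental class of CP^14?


For any closed oriented manifold, <e(TM),[M]> = chi(M).
chi(CP^14) = 14+1 = 15

15


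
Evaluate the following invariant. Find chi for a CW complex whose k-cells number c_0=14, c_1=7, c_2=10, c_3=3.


chi = sum_k (-1)^k c_k.
= (-1)^0*14 + (-1)^1*7 + (-1)^2*10 + (-1)^3*3
= (14) + (-7) + (10) + (-3)
= 14

14


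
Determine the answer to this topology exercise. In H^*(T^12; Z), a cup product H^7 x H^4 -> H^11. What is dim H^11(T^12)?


Cup product: H^p x H^q -> H^{p+q}; here p+q = 7+4 = 11.
rank H^k(T^n) = C(n,k).
C(12,11) = 12

12


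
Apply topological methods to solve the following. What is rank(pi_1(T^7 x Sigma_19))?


pi_1(A x B) = pi_1(A) x pi_1(B); rank of abelianization = b_1.
b_1(T^7) = 7, b_1(Sigma_19) = 2*19 = 38.
b_1(product) = 7 + 38 = 45

45


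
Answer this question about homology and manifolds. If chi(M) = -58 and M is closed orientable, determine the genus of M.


chi = 2 - 2g for closed orientable surfaces.
-58 = 2 - 2g
2g = 2 - (-58) = 60
g = 30

30


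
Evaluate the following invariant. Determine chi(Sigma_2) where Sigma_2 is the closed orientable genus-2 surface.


For a closed orientable surface of genus g: chi = 2 - 2g.
Here g = 2.
chi = 2 - 2*2 = 2 - 4 = -2

-2


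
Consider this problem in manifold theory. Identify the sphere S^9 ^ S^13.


S^m ^ S^n = S^{m+n}.
k = 9 + 13 = 22

22


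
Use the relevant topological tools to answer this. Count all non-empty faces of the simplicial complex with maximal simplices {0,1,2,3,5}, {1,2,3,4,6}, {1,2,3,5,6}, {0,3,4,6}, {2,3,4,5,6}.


Each maximal simplex on m vertices has 2^m - 1 nonempty faces.
Take the union (dedupe shared faces).
Total distinct faces = 77

77


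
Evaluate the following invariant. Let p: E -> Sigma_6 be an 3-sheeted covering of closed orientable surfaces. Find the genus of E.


For an n-sheeted cover: chi(E) = n * chi(B).
chi(Sigma_6) = 2 - 2*6 = -10.
chi(E) = 3 * (-10) = -30.
genus(E) = (2 - chi(E))/2 = (2 - (-30))/2 = 32/2 = 16

16


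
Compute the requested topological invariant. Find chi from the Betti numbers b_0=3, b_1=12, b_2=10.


chi = sum_k (-1)^k b_k.
= (3) + (-12) + (10)
= 1

1


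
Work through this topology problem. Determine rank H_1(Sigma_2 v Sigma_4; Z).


For a wedge: H_1(A v B) = H_1(A) + H_1(B).
b_1(Sigma_2) = 4, b_1(Sigma_4) = 8.
b_1 = 4 + 8 = 12

12


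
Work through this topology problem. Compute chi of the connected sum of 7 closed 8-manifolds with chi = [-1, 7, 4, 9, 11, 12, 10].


For n-manifolds: chi(A#B) = chi(A) + chi(B) - chi(S^8).
chi(S^8) = 1 + (-1)^8 = 2.
chi(#) = (sum chi_i) - (7-1)*chi(S^8) = 52 - 6*2 = 40

40


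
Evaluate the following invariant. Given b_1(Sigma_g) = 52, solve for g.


For a closed orientable surface: b_1 = 2g.
52 = 2g
g = 52 / 2 = 26

26


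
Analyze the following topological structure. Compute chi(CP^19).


CP^19 has one cell in each even dimension 0, 2, ..., 2*19 (19+1 cells total).
All cells are even-dimensional, so chi = number of cells.
chi = 19 + 1 = 20

20


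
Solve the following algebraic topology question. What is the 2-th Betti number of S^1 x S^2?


Each S^d has Poincare polynomial 1 + t^d.
The product S^1 x S^2 has Poincare polynomial prod(1+t^d_i).
Expanding: b_0=1, b_1=1, b_2=1, b_3=1.
b_2 = 1

1


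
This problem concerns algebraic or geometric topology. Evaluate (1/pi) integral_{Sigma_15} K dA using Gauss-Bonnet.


Gauss-Bonnet: integral K dA = 2*pi*chi(M).
chi(Sigma_15) = 2 - 2*15 = -28.
(integral K dA)/pi = 2*chi = 2*(-28) = -56

-56


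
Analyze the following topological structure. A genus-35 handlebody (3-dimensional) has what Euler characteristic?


A genus-g handlebody deformation retracts to a wedge of g circles.
chi(vee_g S^1) = 1 - g.
chi(H_35) = 1 - 35 = -34

-34


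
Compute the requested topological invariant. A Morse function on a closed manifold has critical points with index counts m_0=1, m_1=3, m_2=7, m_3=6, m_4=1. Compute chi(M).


Morse theory: chi(M) = sum_k (-1)^k m_k where m_k = #(index-k critical points).
= (1) + (-3) + (7) + (-6) + (1) = 0

0


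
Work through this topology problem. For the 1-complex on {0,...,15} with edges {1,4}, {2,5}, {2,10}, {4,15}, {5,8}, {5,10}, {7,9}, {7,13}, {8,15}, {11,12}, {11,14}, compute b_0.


Run DFS/union-find over 16 vertices.
V = 16, E = 11.
Number of components = 6

6


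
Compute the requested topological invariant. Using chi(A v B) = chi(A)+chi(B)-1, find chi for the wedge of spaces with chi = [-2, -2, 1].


chi(A v B) = chi(A) + chi(B) - 1 (one point identified).
For 3 spaces: chi = (sum chi_i) - (3 - 1).
sum = -3; chi = -3 - 2 = -5

-5


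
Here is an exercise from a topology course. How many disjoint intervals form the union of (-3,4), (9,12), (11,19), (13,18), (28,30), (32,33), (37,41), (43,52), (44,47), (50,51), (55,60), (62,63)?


Sort and merge overlapping open intervals.
Merged: (-3,4), (9,19), (28,30), (32,33), (37,41), (43,52), (55,60), (62,63).
Number of components = 8

8


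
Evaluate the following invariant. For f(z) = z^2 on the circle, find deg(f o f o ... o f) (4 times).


deg(f) = 2. Degree is multiplicative: deg(f^4) = (deg f)^4.
deg(f^4) = (2)^4 = 16

16


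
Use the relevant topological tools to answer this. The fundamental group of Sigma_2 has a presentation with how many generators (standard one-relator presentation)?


Standard presentation: pi_1(Sigma_g) = <a_1,b_1,...,a_g,b_g | [a_1,b_1]...[a_g,b_g] = 1>.
Number of generators = 2g = 2*2 = 4

4


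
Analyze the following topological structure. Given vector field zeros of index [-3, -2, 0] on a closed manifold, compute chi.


Poincare-Hopf: chi(M) = sum of indices of zeros.
chi = (-3) + (-2) + (0) = -5

-5


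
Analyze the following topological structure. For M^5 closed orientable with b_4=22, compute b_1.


Poincare duality for closed orientable n-manifolds: b_k = b_{n-k}.
Here n = 5, so b_1 = b_4 = 22

22


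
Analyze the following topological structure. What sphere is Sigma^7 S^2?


Each suspension raises dimension by 1: Sigma S^n = S^{n+1}.
Sigma^7 S^2 = S^{2+7} = S^9

9


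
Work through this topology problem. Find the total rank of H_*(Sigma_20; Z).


For Sigma_20: b_0 = 1, b_1 = 2g = 40, b_2 = 1.
Total = 1 + 40 + 1 = 42

42


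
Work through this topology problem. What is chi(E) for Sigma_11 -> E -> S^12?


chi(S^12) = 2 (n even), chi(Sigma_11) = 2 - 2*11 = -20.
chi(E) = 2 * (-20) = -40

-40


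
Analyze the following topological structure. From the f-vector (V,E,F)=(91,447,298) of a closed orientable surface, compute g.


chi = V - E + F = 91 - 447 + 298 = -58
For orientable closed surface: chi = 2 - 2g, so g = (2 - chi)/2.
g = (2 - (-58)) / 2 = 60 / 2 = 30

30


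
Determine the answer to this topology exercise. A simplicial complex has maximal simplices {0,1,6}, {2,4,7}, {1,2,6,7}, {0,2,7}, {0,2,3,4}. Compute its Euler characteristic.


Enumerate all faces; f-vector: f_0=7, f_1=16, f_2=11, f_3=2.
chi = sum (-1)^k f_k = 0

0


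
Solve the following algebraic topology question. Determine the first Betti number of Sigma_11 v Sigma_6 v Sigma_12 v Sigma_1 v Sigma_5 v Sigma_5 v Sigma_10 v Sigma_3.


For a wedge X v Y: reduced H_k(X v Y) = H_k(X) + H_k(Y).
Each Sigma_g contributes b_1 = 2g.
b_1 = 22 + 12 + 24 + 2 + 10 + 10 + 20 + 6 = 106

106


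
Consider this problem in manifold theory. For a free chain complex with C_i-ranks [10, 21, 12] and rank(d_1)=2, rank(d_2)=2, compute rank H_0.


rank H_k = rank(ker d_k) - rank(im d_{k+1}).
rank(ker d_0) = rank(C_0) - rank(d_0) = 10 - 0 = 10.
rank(im d_{0+1}) = 2.
rank H_0 = 10 - 2 = 8

8


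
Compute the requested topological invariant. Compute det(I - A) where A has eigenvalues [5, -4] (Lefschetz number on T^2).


For a torus self-map: L(f) = det(I - A) where A acts on H_1.
L(f) = (1-5) * (1--4) = -4 * 5 = -20

-20


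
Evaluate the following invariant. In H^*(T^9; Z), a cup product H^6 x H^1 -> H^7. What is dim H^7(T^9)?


Cup product: H^p x H^q -> H^{p+q}; here p+q = 6+1 = 7.
rank H^k(T^n) = C(n,k).
C(9,7) = 36

36


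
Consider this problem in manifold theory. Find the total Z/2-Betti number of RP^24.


H^k(RP^24; Z/2) = Z/2 for each 0 <= k <= 24.
Total dimension = 24 + 1 = 25

25


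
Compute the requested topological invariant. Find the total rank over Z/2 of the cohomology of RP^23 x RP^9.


dim H^*(RP^n; Z/2) = n+1 (one Z/2 in each degree 0..n).
Total Betti number is multiplicative.
Total = (23+1) * (9+1) = 24 * 10 = 240

240


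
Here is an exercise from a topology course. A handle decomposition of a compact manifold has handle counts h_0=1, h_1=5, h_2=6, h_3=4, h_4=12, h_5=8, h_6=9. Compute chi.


Handles of index k contribute (-1)^k to chi (same as CW cells).
chi = (1) + (-5) + (6) + (-4) + (12) + (-8) + (9) = 11

11


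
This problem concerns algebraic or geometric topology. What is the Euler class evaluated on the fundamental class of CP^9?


For any closed oriented manifold, <e(TM),[M]> = chi(M).
chi(CP^9) = 9+1 = 10

10


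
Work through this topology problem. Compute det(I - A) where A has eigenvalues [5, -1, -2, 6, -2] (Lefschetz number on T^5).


For a torus self-map: L(f) = det(I - A) where A acts on H_1.
L(f) = (1-5) * (1--1) * (1--2) * (1-6) * (1--2) = -4 * 2 * 3 * -5 * 3 = 360

360


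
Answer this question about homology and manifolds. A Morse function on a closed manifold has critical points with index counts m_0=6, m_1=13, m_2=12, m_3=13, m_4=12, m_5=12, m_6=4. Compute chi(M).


Morse theory: chi(M) = sum_k (-1)^k m_k where m_k = #(index-k critical points).
= (6) + (-13) + (12) + (-13) + (12) + (-12) + (4) = -4

-4


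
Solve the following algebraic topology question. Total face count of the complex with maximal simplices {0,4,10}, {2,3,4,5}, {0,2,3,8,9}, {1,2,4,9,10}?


Each maximal simplex on m vertices has 2^m - 1 nonempty faces.
Take the union (dedupe shared faces).
Total distinct faces = 72

72


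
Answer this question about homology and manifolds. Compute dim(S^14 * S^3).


Join of spheres: S^m * S^n = S^{m+n+1}.
dim = 14 + 3 + 1 = 18

18


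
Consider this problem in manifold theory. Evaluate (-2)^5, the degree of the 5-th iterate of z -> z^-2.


deg(f) = -2. Degree is multiplicative: deg(f^5) = (deg f)^5.
deg(f^5) = (-2)^5 = -32

-32


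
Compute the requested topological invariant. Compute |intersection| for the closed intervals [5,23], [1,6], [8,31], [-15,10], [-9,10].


Intersection = [max(a_i), min(b_i)] = [8, 6].
Since 8 > 6, the intersection is empty.
Length = 0

0


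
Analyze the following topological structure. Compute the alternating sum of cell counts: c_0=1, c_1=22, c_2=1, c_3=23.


chi = sum_k (-1)^k c_k.
= (-1)^0*1 + (-1)^1*22 + (-1)^2*1 + (-1)^3*23
= (1) + (-22) + (1) + (-23)
= -43

-43


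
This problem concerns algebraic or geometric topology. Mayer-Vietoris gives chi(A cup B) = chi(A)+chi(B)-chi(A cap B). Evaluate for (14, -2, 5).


chi(A cup B) = chi(A) + chi(B) - chi(A cap B)
= 14 + (-2) - (5)
= 7

7


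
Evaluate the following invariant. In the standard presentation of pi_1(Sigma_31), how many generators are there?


Standard presentation: pi_1(Sigma_g) = <a_1,b_1,...,a_g,b_g | [a_1,b_1]...[a_g,b_g] = 1>.
Number of generators = 2g = 2*31 = 62

62


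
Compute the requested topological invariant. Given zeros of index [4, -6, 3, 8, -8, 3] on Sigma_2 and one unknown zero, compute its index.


Poincare-Hopf: sum of indices = chi(M).
chi(Sigma_2) = 2 - 2*2 = -2.
Sum of known indices = 4.
x = chi - (sum known) = -2 - (4) = -6

-6


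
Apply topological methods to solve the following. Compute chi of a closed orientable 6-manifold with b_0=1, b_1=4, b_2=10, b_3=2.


By Poincare duality b_k = b_{6-k}, so full Betti numbers: b_0=1, b_1=4, b_2=10, b_3=2, b_4=10, b_5=4, b_6=1.
chi = sum (-1)^k b_k = 12

12


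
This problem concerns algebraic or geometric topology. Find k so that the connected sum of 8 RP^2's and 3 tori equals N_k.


Since a >= 1, the sum is non-orientable; each T^2 can be replaced by RP^2 # RP^2 (since T^2#RP^2 = 3RP^2).
Total crosscaps k = 8 + 2*3 = 14.
Check via chi: chi = 8*1 + 3*0 - (8+3-1)*2 = -12 = 2 - k = -12. Consistent.

14


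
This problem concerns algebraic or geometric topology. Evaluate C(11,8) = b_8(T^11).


By the Kunneth formula, b_k(T^n) = C(n,k).
b_8(T^11) = C(11,8).
C(11,8) = 11!/(8!*3!) = 165

165


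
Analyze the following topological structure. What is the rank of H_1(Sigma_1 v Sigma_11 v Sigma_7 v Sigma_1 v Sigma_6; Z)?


For a wedge X v Y: reduced H_k(X v Y) = H_k(X) + H_k(Y).
Each Sigma_g contributes b_1 = 2g.
b_1 = 2 + 22 + 14 + 2 + 12 = 52

52


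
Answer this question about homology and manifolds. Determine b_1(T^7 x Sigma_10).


pi_1(A x B) = pi_1(A) x pi_1(B); rank of abelianization = b_1.
b_1(T^7) = 7, b_1(Sigma_10) = 2*10 = 20.
b_1(product) = 7 + 20 = 27

27


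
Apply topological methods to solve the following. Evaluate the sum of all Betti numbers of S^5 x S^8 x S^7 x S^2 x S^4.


Total Betti number is multiplicative under products.
Each S^d (d>=1) has total Betti number 2.
There are 5 sphere factors.
Total = 2^5 = 32

32


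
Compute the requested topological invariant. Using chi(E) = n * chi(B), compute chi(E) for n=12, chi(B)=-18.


For a finite covering: chi(E) = (number of sheets) * chi(B).
chi(E) = 12 * (-18) = -216

-216


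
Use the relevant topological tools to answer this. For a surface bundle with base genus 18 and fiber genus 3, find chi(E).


For a fiber bundle F -> E -> B (with CW structure): chi(E) = chi(B) * chi(F).
chi(Sigma_18) = -34, chi(Sigma_3) = -4.
chi(E) = (-34) * (-4) = 136

136


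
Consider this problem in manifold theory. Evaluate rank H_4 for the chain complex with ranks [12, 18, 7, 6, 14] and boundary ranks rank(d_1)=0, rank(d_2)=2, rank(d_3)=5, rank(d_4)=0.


rank H_k = rank(ker d_k) - rank(im d_{k+1}).
rank(ker d_4) = rank(C_4) - rank(d_4) = 14 - 0 = 14.
rank(im d_{4+1}) = 0.
rank H_4 = 14 - 0 = 14

14


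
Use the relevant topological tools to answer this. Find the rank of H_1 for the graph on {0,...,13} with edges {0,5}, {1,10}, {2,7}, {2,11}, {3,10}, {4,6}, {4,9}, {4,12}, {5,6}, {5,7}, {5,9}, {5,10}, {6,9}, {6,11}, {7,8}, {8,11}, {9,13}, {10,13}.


b_1 = E - V + (number of components).
E = 18, V = 14, components = 1.
b_1 = 18 - 14 + 1 = 5

5


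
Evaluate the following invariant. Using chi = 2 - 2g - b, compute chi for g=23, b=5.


For a compact orientable surface with genus g and b boundary components: chi = 2 - 2g - b.
chi = 2 - 2*23 - 5 = 2 - 46 - 5 = -49

-49


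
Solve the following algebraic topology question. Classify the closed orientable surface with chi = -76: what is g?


chi = 2 - 2g for closed orientable surfaces.
-76 = 2 - 2g
2g = 2 - (-76) = 78
g = 39

39


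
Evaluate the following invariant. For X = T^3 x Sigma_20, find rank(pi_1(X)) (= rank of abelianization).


pi_1(A x B) = pi_1(A) x pi_1(B); rank of abelianization = b_1.
b_1(T^3) = 3, b_1(Sigma_20) = 2*20 = 40.
b_1(product) = 3 + 40 = 43

43


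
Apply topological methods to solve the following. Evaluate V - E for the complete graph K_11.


K_11: V = 11, E = C(11,2) = 55.
chi = V - E = 11 - 55 = -44

-44


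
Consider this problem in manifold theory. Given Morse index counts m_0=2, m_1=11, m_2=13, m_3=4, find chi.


Morse theory: chi(M) = sum_k (-1)^k m_k where m_k = #(index-k critical points).
= (2) + (-11) + (13) + (-4) = 0

0


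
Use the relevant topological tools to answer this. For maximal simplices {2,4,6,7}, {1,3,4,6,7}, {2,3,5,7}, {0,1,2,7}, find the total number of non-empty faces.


Each maximal simplex on m vertices has 2^m - 1 nonempty faces.
Take the union (dedupe shared faces).
Total distinct faces = 59

59


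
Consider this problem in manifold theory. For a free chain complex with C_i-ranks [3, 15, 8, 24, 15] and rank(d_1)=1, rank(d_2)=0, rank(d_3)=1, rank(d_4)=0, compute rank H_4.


rank H_k = rank(ker d_k) - rank(im d_{k+1}).
rank(ker d_4) = rank(C_4) - rank(d_4) = 15 - 0 = 15.
rank(im d_{4+1}) = 0.
rank H_4 = 15 - 0 = 15

15


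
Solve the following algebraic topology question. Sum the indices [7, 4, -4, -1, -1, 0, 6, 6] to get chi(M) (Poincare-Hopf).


Poincare-Hopf: chi(M) = sum of indices of zeros.
chi = (7) + (4) + (-4) + (-1) + (-1) + (0) + (6) + (6) = 17

17


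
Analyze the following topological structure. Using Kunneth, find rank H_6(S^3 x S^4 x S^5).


Each S^d has Poincare polynomial 1 + t^d.
The product S^3 x S^4 x S^5 has Poincare polynomial prod(1+t^d_i).
Expanding: b_0=1, b_3=1, b_4=1, b_5=1, b_7=1, b_8=1, b_9=1, b_12=1.
b_6 = 0

0


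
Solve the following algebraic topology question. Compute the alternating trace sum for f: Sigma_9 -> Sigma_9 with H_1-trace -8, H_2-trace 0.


L(f) = tr(f_0*) - tr(f_1*) + tr(f_2*).
= 1 - (-8) + (0)
= 9

9


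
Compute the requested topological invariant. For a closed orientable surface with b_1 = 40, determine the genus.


For a closed orientable surface: b_1 = 2g.
40 = 2g
g = 40 / 2 = 20

20


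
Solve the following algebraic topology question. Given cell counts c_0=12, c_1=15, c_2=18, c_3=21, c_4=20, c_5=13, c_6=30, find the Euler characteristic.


chi = sum_k (-1)^k c_k.
= (-1)^0*12 + (-1)^1*15 + (-1)^2*18 + (-1)^3*21 + (-1)^4*20 + (-1)^5*13 + (-1)^6*30
= (12) + (-15) + (18) + (-21) + (20) + (-13) + (30)
= 31

31


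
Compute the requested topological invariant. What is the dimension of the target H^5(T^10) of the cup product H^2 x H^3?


Cup product: H^p x H^q -> H^{p+q}; here p+q = 2+3 = 5.
rank H^k(T^n) = C(n,k).
C(10,5) = 252

252


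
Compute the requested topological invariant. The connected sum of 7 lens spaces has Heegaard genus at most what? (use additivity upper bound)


Heegaard genus satisfies g(A#B) <= g(A) + g(B).
Each lens space has g = 1.
Upper bound: 7 * 1 = 7

7


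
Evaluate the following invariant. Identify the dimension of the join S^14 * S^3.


Join of spheres: S^m * S^n = S^{m+n+1}.
dim = 14 + 3 + 1 = 18

18


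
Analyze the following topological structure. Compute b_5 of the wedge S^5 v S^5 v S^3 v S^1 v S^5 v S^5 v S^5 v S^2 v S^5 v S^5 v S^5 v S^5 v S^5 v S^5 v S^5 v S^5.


For a wedge of spheres, H_k (k>0) is free on one generator per sphere of dimension k.
Spheres of dimension 5: count = 13.
b_5 = 13

13


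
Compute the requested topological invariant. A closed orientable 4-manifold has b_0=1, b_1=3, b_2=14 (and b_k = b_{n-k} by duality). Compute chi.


By Poincare duality b_k = b_{4-k}, so full Betti numbers: b_0=1, b_1=3, b_2=14, b_3=3, b_4=1.
chi = sum (-1)^k b_k = 10

10


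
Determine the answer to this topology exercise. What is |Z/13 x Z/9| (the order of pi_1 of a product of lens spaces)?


pi_1(X x Y) = pi_1(X) x pi_1(Y).
pi_1(L(13,1)) = Z/13, pi_1(L(9,1)) = Z/9.
|Z/13 x Z/9| = 13 * 9 = 117

117


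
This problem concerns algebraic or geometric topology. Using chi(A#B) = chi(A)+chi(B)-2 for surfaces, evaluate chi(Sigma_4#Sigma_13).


chi(Sigma_4) = 2 - 2*4 = -6
chi(Sigma_13) = 2 - 2*13 = -24
For surfaces: chi(A#B) = chi(A) + chi(B) - 2.
chi = -6 + -24 - 2 = -32

-32


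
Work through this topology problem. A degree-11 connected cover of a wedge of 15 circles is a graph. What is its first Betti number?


Nielsen-Schreier: an index-n subgroup of F_r is free of rank 1 + n(r-1).
Equivalently: chi(cover) = n*chi(base); chi(vee_r S^1) = 1 - 15 = -14.
chi(E) = 11*(-14) = -154; rank = 1 - chi(E) = 1 - (-154) = 155.
rank = 1 + 11*(15-1) = 1 + 154 = 155

155


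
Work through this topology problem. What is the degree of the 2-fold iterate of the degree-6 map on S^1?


deg(f) = 6. Degree is multiplicative: deg(f^2) = (deg f)^2.
deg(f^2) = (6)^2 = 36

36


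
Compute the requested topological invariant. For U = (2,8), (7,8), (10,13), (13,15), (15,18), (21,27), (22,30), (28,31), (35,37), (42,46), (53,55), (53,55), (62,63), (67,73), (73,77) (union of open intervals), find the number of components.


Sort and merge overlapping open intervals.
Merged: (2,8), (10,13), (13,15), (15,18), (21,31), (35,37), (42,46), (53,55), (62,63), (67,73), (73,77).
Number of components = 11

11


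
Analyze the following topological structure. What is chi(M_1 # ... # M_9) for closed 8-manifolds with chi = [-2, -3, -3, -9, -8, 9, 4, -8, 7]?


For n-manifolds: chi(A#B) = chi(A) + chi(B) - chi(S^8).
chi(S^8) = 1 + (-1)^8 = 2.
chi(#) = (sum chi_i) - (9-1)*chi(S^8) = -13 - 8*2 = -29

-29


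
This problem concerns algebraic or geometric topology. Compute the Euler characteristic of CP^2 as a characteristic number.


For any closed oriented manifold, <e(TM),[M]> = chi(M).
chi(CP^2) = 2+1 = 3

3


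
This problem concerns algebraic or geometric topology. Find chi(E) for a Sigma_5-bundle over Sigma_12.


For a fiber bundle F -> E -> B (with CW structure): chi(E) = chi(B) * chi(F).
chi(Sigma_12) = -22, chi(Sigma_5) = -8.
chi(E) = (-22) * (-8) = 176

176


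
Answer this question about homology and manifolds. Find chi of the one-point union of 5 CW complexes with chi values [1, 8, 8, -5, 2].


chi(A v B) = chi(A) + chi(B) - 1 (one point identified).
For 5 spaces: chi = (sum chi_i) - (5 - 1).
sum = 14; chi = 14 - 4 = 10

10


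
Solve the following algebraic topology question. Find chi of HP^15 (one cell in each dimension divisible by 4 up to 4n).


HP^15 has one cell in each dimension 0, 4, ..., 4*15 (15+1 cells, all even-dim).
chi = 15 + 1 = 16

16


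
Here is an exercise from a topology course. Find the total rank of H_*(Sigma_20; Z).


For Sigma_20: b_0 = 1, b_1 = 2g = 40, b_2 = 1.
Total = 1 + 40 + 1 = 42

42


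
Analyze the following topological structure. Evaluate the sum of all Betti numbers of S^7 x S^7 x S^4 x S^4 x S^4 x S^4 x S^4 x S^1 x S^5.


Total Betti number is multiplicative under products.
Each S^d (d>=1) has total Betti number 2.
There are 9 sphere factors.
Total = 2^9 = 512

512


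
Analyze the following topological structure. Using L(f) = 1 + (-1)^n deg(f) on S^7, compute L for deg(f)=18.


On S^7: L(f) = tr(f_0*) + (-1)^7 tr(f_7*) = 1 + (-1)^7 * deg(f).
L(f) = 1 + (-1)^7 * 18 = 1 + -18 = -17

-17


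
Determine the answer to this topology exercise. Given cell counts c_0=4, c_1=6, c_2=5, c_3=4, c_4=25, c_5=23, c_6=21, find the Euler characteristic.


chi = sum_k (-1)^k c_k.
= (-1)^0*4 + (-1)^1*6 + (-1)^2*5 + (-1)^3*4 + (-1)^4*25 + (-1)^5*23 + (-1)^6*21
= (4) + (-6) + (5) + (-4) + (25) + (-23) + (21)
= 22

22


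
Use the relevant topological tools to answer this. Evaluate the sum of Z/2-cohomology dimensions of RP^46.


H^k(RP^46; Z/2) = Z/2 for each 0 <= k <= 46.
Total dimension = 46 + 1 = 47

47


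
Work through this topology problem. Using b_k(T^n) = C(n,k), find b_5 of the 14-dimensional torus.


By the Kunneth formula, b_k(T^n) = C(n,k).
b_5(T^14) = C(14,5).
C(14,5) = 14!/(5!*9!) = 2002

2002


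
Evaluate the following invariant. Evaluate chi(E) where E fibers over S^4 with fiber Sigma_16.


chi(S^4) = 2 (n even), chi(Sigma_16) = 2 - 2*16 = -30.
chi(E) = 2 * (-30) = -60

-60


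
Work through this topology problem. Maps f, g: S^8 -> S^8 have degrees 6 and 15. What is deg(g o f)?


Degree is multiplicative under composition: deg(g o f) = deg(g) * deg(f).
= 15 * 6 = 90

90


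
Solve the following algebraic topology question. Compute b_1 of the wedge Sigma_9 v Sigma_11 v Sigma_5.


For a wedge X v Y: reduced H_k(X v Y) = H_k(X) + H_k(Y).
Each Sigma_g contributes b_1 = 2g.
b_1 = 18 + 22 + 10 = 50

50


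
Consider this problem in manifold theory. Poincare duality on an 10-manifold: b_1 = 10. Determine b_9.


Poincare duality for closed orientable n-manifolds: b_k = b_{n-k}.
Here n = 10, so b_9 = b_1 = 10

10


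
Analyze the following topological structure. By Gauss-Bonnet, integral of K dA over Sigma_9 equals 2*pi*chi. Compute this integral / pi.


Gauss-Bonnet: integral K dA = 2*pi*chi(M).
chi(Sigma_9) = 2 - 2*9 = -16.
(integral K dA)/pi = 2*chi = 2*(-16) = -32

-32


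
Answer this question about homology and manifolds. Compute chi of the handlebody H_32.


A genus-g handlebody deformation retracts to a wedge of g circles.
chi(vee_g S^1) = 1 - g.
chi(H_32) = 1 - 32 = -31

-31


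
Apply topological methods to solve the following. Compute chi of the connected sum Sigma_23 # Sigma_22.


chi(Sigma_23) = 2 - 2*23 = -44
chi(Sigma_22) = 2 - 2*22 = -42
For surfaces: chi(A#B) = chi(A) + chi(B) - 2.
chi = -44 + -42 - 2 = -88

-88


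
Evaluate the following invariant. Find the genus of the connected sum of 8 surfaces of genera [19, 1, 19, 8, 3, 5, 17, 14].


Genus is additive under connected sum of orientable surfaces.
g = 19 + 1 + 19 + 8 + 3 + 5 + 17 + 14 = 86

86


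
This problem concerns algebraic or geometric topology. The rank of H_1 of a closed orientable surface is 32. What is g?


For a closed orientable surface: b_1 = 2g.
32 = 2g
g = 32 / 2 = 16

16


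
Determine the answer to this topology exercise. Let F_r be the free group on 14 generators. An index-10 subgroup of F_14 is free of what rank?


Nielsen-Schreier: an index-n subgroup of F_r is free of rank 1 + n(r-1).
Equivalently: chi(cover) = n*chi(base); chi(vee_r S^1) = 1 - 14 = -13.
chi(E) = 10*(-13) = -130; rank = 1 - chi(E) = 1 - (-130) = 131.
rank = 1 + 10*(14-1) = 1 + 130 = 131

131


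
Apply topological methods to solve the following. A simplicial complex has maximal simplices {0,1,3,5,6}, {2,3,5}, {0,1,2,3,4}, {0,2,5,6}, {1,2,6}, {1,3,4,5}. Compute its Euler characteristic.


Enumerate all faces; f-vector: f_0=7, f_1=20, f_2=26, f_3=12, f_4=2.
chi = sum (-1)^k f_k = 3

3


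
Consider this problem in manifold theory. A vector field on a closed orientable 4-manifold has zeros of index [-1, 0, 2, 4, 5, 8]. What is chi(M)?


Poincare-Hopf: chi(M) = sum of indices of zeros.
chi = (-1) + (0) + (2) + (4) + (5) + (8) = 18

18


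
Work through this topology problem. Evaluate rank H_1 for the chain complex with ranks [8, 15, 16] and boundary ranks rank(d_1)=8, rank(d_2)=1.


rank H_k = rank(ker d_k) - rank(im d_{k+1}).
rank(ker d_1) = rank(C_1) - rank(d_1) = 15 - 8 = 7.
rank(im d_{1+1}) = 1.
rank H_1 = 7 - 1 = 6

6


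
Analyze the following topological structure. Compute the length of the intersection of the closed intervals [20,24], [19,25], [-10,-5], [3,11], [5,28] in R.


Intersection = [max(a_i), min(b_i)] = [20, -5].
Since 20 > -5, the intersection is empty.
Length = 0

0


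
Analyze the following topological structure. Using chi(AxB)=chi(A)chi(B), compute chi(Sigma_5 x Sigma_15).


chi(Sigma_5) = 2 - 2*5 = -8
chi(Sigma_15) = 2 - 2*15 = -28
chi(product) = (-8) * (-28) = 224

224


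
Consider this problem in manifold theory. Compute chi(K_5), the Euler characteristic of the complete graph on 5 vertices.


K_5: V = 5, E = C(5,2) = 10.
chi = V - E = 5 - 10 = -5

-5


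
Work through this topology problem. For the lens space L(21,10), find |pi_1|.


pi_1(L(p,q)) = Z/pZ for any q coprime to p.
|pi_1(L(21,10))| = 21

21


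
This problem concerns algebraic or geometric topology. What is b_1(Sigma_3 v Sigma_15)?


For a wedge: H_1(A v B) = H_1(A) + H_1(B).
b_1(Sigma_3) = 6, b_1(Sigma_15) = 30.
b_1 = 6 + 30 = 36

36


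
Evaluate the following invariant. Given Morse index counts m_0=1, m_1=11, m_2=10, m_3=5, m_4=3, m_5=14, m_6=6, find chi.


Morse theory: chi(M) = sum_k (-1)^k m_k where m_k = #(index-k critical points).
= (1) + (-11) + (10) + (-5) + (3) + (-14) + (6) = -10

-10


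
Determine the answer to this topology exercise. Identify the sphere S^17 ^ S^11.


S^m ^ S^n = S^{m+n}.
k = 17 + 11 = 28

28


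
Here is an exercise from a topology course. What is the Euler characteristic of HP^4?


HP^4 has one cell in each dimension 0, 4, ..., 4*4 (4+1 cells, all even-dim).
chi = 4 + 1 = 5

5


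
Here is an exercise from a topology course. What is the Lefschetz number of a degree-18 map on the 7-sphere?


On S^7: L(f) = tr(f_0*) + (-1)^7 tr(f_7*) = 1 + (-1)^7 * deg(f).
L(f) = 1 + (-1)^7 * 18 = 1 + -18 = -17

-17


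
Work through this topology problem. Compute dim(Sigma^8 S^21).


Each suspension raises dimension by 1: Sigma S^n = S^{n+1}.
Sigma^8 S^21 = S^{21+8} = S^29

29


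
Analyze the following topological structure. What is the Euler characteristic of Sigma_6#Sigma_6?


chi(Sigma_6) = 2 - 2*6 = -10
chi(Sigma_6) = 2 - 2*6 = -10
For surfaces: chi(A#B) = chi(A) + chi(B) - 2.
chi = -10 + -10 - 2 = -22

-22


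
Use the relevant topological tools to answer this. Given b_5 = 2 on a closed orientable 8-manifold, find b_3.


Poincare duality for closed orientable n-manifolds: b_k = b_{n-k}.
Here n = 8, so b_3 = b_5 = 2

2


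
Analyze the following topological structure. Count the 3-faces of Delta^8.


Delta^8 has 8+1 vertices. A 3-face is a choice of 3+1 vertices.
f_3 = C(8+1, 3+1) = C(9,4) = 126

126


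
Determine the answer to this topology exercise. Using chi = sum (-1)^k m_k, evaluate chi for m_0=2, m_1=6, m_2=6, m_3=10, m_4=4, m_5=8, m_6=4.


Morse theory: chi(M) = sum_k (-1)^k m_k where m_k = #(index-k critical points).
= (2) + (-6) + (6) + (-10) + (4) + (-8) + (4) = -8

-8


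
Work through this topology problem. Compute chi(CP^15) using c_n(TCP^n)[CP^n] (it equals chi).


For any closed oriented manifold, <e(TM),[M]> = chi(M).
chi(CP^15) = 15+1 = 16

16


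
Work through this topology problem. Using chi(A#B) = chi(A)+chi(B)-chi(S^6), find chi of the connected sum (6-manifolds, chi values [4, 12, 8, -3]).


For n-manifolds: chi(A#B) = chi(A) + chi(B) - chi(S^6).
chi(S^6) = 1 + (-1)^6 = 2.
chi(#) = (sum chi_i) - (4-1)*chi(S^6) = 21 - 3*2 = 15

15


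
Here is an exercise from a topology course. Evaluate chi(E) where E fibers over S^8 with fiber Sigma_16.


chi(S^8) = 2 (n even), chi(Sigma_16) = 2 - 2*16 = -30.
chi(E) = 2 * (-30) = -60

-60


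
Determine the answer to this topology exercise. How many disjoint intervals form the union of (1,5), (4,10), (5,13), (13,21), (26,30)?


Sort and merge overlapping open intervals.
Merged: (1,13), (13,21), (26,30).
Number of components = 3

3


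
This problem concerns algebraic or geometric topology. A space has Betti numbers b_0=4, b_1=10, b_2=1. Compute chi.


chi = sum_k (-1)^k b_k.
= (4) + (-10) + (1)
= -5

-5


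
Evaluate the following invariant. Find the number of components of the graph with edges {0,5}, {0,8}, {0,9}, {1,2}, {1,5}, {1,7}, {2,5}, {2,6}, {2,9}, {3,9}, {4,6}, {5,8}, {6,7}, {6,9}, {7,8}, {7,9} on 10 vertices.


Run DFS/union-find over 10 vertices.
V = 10, E = 16.
Number of components = 1

1


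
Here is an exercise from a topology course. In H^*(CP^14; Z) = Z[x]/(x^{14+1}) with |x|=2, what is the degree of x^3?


|x| = 2 in H^*(CP^n).
|x^3| = 3 * |x| = 3 * 2 = 6

6


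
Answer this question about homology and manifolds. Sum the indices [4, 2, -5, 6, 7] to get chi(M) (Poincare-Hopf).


Poincare-Hopf: chi(M) = sum of indices of zeros.
chi = (4) + (2) + (-5) + (6) + (7) = 14

14


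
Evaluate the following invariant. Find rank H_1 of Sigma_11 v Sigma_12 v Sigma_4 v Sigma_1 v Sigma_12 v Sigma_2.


For a wedge X v Y: reduced H_k(X v Y) = H_k(X) + H_k(Y).
Each Sigma_g contributes b_1 = 2g.
b_1 = 22 + 24 + 8 + 2 + 24 + 4 = 84

84


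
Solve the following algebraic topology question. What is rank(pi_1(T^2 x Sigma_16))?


pi_1(A x B) = pi_1(A) x pi_1(B); rank of abelianization = b_1.
b_1(T^2) = 2, b_1(Sigma_16) = 2*16 = 32.
b_1(product) = 2 + 32 = 34

34


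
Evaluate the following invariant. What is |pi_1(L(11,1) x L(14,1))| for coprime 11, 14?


pi_1(X x Y) = pi_1(X) x pi_1(Y).
pi_1(L(11,1)) = Z/11, pi_1(L(14,1)) = Z/14.
|Z/11 x Z/14| = 11 * 14 = 154

154


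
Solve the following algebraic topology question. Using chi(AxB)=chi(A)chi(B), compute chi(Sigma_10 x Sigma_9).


chi(Sigma_10) = 2 - 2*10 = -18
chi(Sigma_9) = 2 - 2*9 = -16
chi(product) = (-18) * (-16) = 288

288


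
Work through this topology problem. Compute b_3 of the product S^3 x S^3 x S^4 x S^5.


Each S^d has Poincare polynomial 1 + t^d.
The product S^3 x S^3 x S^4 x S^5 has Poincare polynomial prod(1+t^d_i).
Expanding: b_0=1, b_3=2, b_4=1, b_5=1, b_6=1, b_7=2, b_8=2, b_9=1, b_10=1, b_11=1, b_12=2, b_15=1.
b_3 = 2

2


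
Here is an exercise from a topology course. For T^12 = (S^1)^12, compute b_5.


By the Kunneth formula, b_k(T^n) = C(n,k).
b_5(T^12) = C(12,5).
C(12,5) = 12!/(5!*7!) = 792

792


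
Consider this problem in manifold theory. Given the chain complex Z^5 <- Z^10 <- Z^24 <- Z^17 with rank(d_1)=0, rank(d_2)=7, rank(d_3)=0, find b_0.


rank H_k = rank(ker d_k) - rank(im d_{k+1}).
rank(ker d_0) = rank(C_0) - rank(d_0) = 5 - 0 = 5.
rank(im d_{0+1}) = 0.
rank H_0 = 5 - 0 = 5

5


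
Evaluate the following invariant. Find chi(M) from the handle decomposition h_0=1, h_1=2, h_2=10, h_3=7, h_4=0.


Handles of index k contribute (-1)^k to chi (same as CW cells).
chi = (1) + (-2) + (10) + (-7) + (0) = 2

2


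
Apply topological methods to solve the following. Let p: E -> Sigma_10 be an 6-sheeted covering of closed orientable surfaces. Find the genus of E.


For an n-sheeted cover: chi(E) = n * chi(B).
chi(Sigma_10) = 2 - 2*10 = -18.
chi(E) = 6 * (-18) = -108.
genus(E) = (2 - chi(E))/2 = (2 - (-108))/2 = 110/2 = 55

55


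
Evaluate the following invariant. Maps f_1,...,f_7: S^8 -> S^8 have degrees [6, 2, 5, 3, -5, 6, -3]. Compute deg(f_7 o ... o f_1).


Degree is multiplicative: deg(composition) = product of degrees.
= (6) * (2) * (5) * (3) * (-5) * (6) * (-3) = 16200

16200


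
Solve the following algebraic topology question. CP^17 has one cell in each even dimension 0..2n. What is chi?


CP^17 has one cell in each even dimension 0, 2, ..., 2*17 (17+1 cells total).
All cells are even-dimensional, so chi = number of cells.
chi = 17 + 1 = 18

18


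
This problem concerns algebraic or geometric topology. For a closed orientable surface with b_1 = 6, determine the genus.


For a closed orientable surface: b_1 = 2g.
6 = 2g
g = 6 / 2 = 3

3


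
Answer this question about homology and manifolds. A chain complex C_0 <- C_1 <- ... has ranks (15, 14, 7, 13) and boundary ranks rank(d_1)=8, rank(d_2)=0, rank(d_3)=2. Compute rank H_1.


rank H_k = rank(ker d_k) - rank(im d_{k+1}).
rank(ker d_1) = rank(C_1) - rank(d_1) = 14 - 8 = 6.
rank(im d_{1+1}) = 0.
rank H_1 = 6 - 0 = 6

6


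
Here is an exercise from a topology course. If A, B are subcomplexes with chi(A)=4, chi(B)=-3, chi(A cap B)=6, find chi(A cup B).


chi(A cup B) = chi(A) + chi(B) - chi(A cap B)
= 4 + (-3) - (6)
= -5

-5


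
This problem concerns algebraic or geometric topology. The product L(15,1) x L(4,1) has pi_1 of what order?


pi_1(X x Y) = pi_1(X) x pi_1(Y).
pi_1(L(15,1)) = Z/15, pi_1(L(4,1)) = Z/4.
|Z/15 x Z/4| = 15 * 4 = 60

60


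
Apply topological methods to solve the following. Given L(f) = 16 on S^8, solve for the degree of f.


L(f) = 1 + (-1)^8 deg(f) on S^8.
16 = 1 + (-1)^8 * deg(f)
(-1)^8 * deg(f) = 15
deg(f) = 15

15


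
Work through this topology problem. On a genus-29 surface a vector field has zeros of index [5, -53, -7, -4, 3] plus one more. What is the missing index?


Poincare-Hopf: sum of indices = chi(M).
chi(Sigma_29) = 2 - 2*29 = -56.
Sum of known indices = -56.
x = chi - (sum known) = -56 - (-56) = 0

0


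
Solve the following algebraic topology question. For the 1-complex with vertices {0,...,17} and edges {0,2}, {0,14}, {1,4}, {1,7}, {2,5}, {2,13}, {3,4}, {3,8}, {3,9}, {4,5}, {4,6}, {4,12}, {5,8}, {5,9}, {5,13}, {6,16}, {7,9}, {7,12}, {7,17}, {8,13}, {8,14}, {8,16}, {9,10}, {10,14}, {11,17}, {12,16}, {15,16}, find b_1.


b_1 = E - V + (number of components).
E = 27, V = 18, components = 1.
b_1 = 27 - 18 + 1 = 10

10


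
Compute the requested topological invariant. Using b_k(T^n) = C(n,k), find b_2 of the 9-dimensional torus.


By the Kunneth formula, b_k(T^n) = C(n,k).
b_2(T^9) = C(9,2).
C(9,2) = 9!/(2!*7!) = 36

36


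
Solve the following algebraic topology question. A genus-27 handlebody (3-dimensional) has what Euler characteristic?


A genus-g handlebody deformation retracts to a wedge of g circles.
chi(vee_g S^1) = 1 - g.
chi(H_27) = 1 - 27 = -26

-26


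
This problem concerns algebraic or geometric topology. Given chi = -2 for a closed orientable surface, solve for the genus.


chi = 2 - 2g for closed orientable surfaces.
-2 = 2 - 2g
2g = 2 - (-2) = 4
g = 2

2


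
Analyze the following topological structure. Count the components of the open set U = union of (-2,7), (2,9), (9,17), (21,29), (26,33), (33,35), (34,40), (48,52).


Sort and merge overlapping open intervals.
Merged: (-2,9), (9,17), (21,33), (33,40), (48,52).
Number of components = 5

5
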